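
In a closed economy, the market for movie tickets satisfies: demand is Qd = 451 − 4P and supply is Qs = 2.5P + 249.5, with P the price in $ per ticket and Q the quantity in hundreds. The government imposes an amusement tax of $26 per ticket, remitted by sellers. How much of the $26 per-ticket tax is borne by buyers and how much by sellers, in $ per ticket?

Before the tax: set 451 − 4P = 2.5P + 249.5 → P* = $31, Q* = 327.
With the tax collected from sellers, supply shifts: Qs = 2.5(P − 26) + 249.5.
Solving gives Q = 287 with buyers paying $41 and sellers receiving $15 (the $26 wedge).
Burden on buyers: $10; on sellers: $16. (They sum to $26.)
The less price-elastic side of the market bears the larger share of a per-unit tax.

Buyers bear $10 per ticket; sellers bear $16 per ticket.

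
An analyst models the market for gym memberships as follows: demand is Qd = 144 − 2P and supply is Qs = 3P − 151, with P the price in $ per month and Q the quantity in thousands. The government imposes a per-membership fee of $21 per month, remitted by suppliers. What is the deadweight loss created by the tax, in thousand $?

Before the tax: set 144 − 2P = 3P − 151 → P* = $59, Q* = 26.
With the tax collected from suppliers, supply shifts: Qs = 3(P − 21) − 151.
Solving gives Q = 0.8 with consumers paying $71.6 and suppliers receiving $50.6 (the $21 wedge).
Quantity falls by |ΔQ| = |26 − 0.8| = 25.2.
DWL = ½ · t · |ΔQ| = ½ · 21 · 25.2 = $264.6.

Deadweight loss = $264.6 thousand.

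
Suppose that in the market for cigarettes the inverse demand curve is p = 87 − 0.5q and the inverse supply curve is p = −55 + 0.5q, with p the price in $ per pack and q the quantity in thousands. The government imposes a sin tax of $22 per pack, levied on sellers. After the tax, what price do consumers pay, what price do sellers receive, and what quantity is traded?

Inverting to q(p) form: qd = 174 − 2p; qs = 2p + 110.
Before the tax: set 174 − 2p = 2p + 110 → p* = $16, q* = 142.
With the tax collected from sellers, supply shifts: qs = 2(p − 22) + 110.
Solving gives q = 120 with consumers paying $27 and sellers receiving $5 (the $22 wedge).

Consumers pay $27; sellers receive $5; quantity = 120.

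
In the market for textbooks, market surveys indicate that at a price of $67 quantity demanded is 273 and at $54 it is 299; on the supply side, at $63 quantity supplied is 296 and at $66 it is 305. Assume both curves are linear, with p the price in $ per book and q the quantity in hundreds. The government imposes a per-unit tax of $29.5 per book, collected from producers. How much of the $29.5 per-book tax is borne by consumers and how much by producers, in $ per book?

Demand slope: (299 − 273)/(54 − 67) = -2, so qd = 407 − 2p.
Supply slope: (305 − 296)/(66 − 63) = 3, so qs = 3p + 107.
Without the tax, 407 − 2p = 3p + 107 gives 5p = 300, so p* = $60 and q* = 287.
With the tax collected from producers, supply shifts: qs = 3(p − 29.5) + 107.
New equilibrium: consumers pay $77.7, producers receive $48.2, q = 251.6. (Wedge: pb − ps = 29.5.)
Burden on consumers: $17.7; on producers: $11.8. (They sum to $29.5.)
The less price-elastic side of the market bears the larger share of a per-unit tax.

Consumers bear $17.7 per book; producers bear $11.8 per book.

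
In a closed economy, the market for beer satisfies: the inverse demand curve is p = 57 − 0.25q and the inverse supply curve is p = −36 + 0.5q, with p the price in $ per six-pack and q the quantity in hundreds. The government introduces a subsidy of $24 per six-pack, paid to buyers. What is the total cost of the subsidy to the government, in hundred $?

Government outlay = $3744 hundred.

Inverting to q(p) form: qd = 228 − 4p; qs = 2p + 72.
Before the subsidy: set 228 − 4p = 2p + 72 → p* = $26, q* = 124.
With a per-unit subsidy paid to buyers, each effectively pays p − 24, so demand becomes qd = 228 − 4(p − 24).
New equilibrium: buyers pay $18, sellers receive $42, q = 156. (Wedge: pb − ps = −24.)
Outlay = t · Q = 24 · 156 = $3744.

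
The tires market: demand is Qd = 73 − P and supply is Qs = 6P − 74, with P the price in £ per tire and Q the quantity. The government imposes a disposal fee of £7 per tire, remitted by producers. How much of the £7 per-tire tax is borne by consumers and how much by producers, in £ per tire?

Consumers bear £6 per tire; producers bear £1 per tire.

Without the tax, 73 − P = 6P − 74 gives 7P = 147, so P* = £21 and Q* = 52.
With the tax collected from producers, supply shifts: Qs = 6(P − 7) − 74.
Solving gives Q = 46 with consumers paying £27 and producers receiving £20 (the £7 wedge).
Burden on consumers: £6; on producers: £1. (They sum to £7.)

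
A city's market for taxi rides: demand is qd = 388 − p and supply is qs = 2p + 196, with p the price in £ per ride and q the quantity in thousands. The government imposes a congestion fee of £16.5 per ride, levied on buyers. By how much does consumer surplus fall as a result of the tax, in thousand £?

Consumer surplus falls by £3503.5 thousand.

Without the tax, 388 − p = 2p + 196 gives 3p = 192, so p* = £64 and q* = 324.
With the tax collected from buyers, demand (in seller-price terms) shifts: qd = 388 − (p + 16.5).
Solving gives q = 313 with buyers paying £75 and producers receiving £58.5 (the £16.5 wedge).
ΔCS is the trapezoid between Q = 313 and Q = 324 of height £11: ½ · (324 + 313) · 11 = £3503.5.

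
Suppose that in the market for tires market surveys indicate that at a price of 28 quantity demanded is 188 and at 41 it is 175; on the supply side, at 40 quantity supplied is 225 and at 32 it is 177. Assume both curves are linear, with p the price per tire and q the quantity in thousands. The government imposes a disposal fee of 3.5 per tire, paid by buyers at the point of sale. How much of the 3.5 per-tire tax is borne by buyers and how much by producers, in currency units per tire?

Buyers bear 3 per tire; producers bear 0.5 per tire.

Demand slope: (175 − 188)/(41 − 28) = -1, so qd = 216 − p.
Supply slope: (177 − 225)/(32 − 40) = 6, so qs = 6p − 15.
Before the tax: set 216 − p = 6p − 15 → p* = 33, q* = 183.
With the tax collected from buyers, demand (in seller-price terms) shifts: qd = 216 − (p + 3.5).
Solving gives q = 180 with buyers paying 36 and producers receiving 32.5 (the 3.5 wedge).
Burden on buyers: 3; on producers: 0.5. (They sum to 3.5.)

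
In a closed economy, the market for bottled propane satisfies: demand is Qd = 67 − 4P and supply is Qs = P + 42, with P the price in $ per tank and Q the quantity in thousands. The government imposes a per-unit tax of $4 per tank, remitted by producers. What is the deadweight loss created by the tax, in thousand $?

Deadweight loss = $6.4 thousand.

Without the tax, 67 − 4P = P + 42 gives 5P = 25, so P* = $5 and Q* = 47.
With the tax collected from producers, supply shifts: Qs = (P − 4) + 42.
New equilibrium: consumers pay $5.8, producers receive $1.8, Q = 43.8. (Wedge: Pb − Ps = 4.)
Quantity falls by |ΔQ| = |47 − 43.8| = 3.2.
DWL = ½ · t · |ΔQ| = ½ · 4 · 3.2 = $6.4.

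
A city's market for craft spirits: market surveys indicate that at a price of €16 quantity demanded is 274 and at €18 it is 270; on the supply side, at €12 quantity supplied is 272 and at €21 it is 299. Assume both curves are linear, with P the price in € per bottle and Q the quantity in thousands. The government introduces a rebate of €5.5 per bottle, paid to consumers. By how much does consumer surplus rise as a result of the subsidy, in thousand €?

Consumer surplus rises by €928.29 thousand.

Demand slope: (270 − 274)/(18 − 16) = -2, so Qd = 306 − 2P.
Supply slope: (299 − 272)/(21 − 12) = 3, so Qs = 3P + 236.
Before the subsidy: set 306 − 2P = 3P + 236 → P* = €14, Q* = 278.
With a per-unit subsidy paid to consumers, each effectively pays P − 5.5, so demand becomes Qd = 306 − 2(P − 5.5).
New equilibrium: consumers pay €10.7, sellers receive €16.2, Q = 284.6. (Wedge: Pb − Ps = −5.5.)
ΔCS is the trapezoid between Q = 284.6 and Q = 278 of height €3.3: ½ · (278 + 284.6) · 3.3 = €928.29.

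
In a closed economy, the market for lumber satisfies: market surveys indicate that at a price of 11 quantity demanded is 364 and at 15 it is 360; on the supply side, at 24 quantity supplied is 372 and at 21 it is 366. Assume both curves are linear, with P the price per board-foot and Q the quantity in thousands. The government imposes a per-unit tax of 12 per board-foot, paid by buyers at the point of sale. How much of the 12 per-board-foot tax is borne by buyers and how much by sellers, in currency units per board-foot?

Demand slope: (360 − 364)/(15 − 11) = -1, so Qd = 375 − P.
Supply slope: (366 − 372)/(21 − 24) = 2, so Qs = 2P + 324.
Without the tax, 375 − P = 2P + 324 gives 3P = 51, so P* = 17 and Q* = 358.
With the tax collected from buyers, demand (in seller-price terms) shifts: Qd = 375 − (P + 12).
Solving gives Q = 350 with buyers paying 25 and sellers receiving 13 (the 12 wedge).
Burden on buyers: 8; on sellers: 4. (They sum to 12.)
The less price-elastic side of the market bears the larger share of a per-unit tax.

Buyers bear 8 per board-foot; sellers bear 4 per board-foot.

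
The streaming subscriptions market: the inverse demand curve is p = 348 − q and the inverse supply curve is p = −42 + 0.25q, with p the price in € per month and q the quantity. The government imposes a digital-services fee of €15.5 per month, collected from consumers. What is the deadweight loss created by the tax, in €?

Deadweight loss = €96.1.

Rewrite in direct form: qd = 348 − p and qs = 4p + 168.
Before the tax: set 348 − p = 4p + 168 → p* = €36, q* = 312.
With the tax collected from consumers, demand (in seller-price terms) shifts: qd = 348 − (p + 15.5).
New equilibrium: consumers pay €48.4, sellers receive €32.9, q = 299.6. (Wedge: pb − ps = 15.5.)
Quantity falls by |ΔQ| = |312 − 299.6| = 12.4.
DWL = ½ · t · |ΔQ| = ½ · 15.5 · 12.4 = €96.1.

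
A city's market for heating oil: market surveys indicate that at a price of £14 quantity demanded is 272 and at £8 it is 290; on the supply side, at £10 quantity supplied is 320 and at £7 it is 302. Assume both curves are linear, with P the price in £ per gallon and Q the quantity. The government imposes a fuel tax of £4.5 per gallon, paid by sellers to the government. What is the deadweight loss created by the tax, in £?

Deadweight loss = £20.25.

Demand slope: (290 − 272)/(8 − 14) = -3, so Qd = 314 − 3P.
Supply slope: (302 − 320)/(7 − 10) = 6, so Qs = 6P + 260.
Before the tax: set 314 − 3P = 6P + 260 → P* = £6, Q* = 296.
With the tax collected from sellers, supply shifts: Qs = 6(P − 4.5) + 260.
New equilibrium: buyers pay £9, sellers receive £4.5, Q = 287. (Wedge: Pb − Ps = 4.5.)
Quantity falls by |ΔQ| = |296 − 287| = 9.
DWL = ½ · t · |ΔQ| = ½ · 4.5 · 9 = £20.25.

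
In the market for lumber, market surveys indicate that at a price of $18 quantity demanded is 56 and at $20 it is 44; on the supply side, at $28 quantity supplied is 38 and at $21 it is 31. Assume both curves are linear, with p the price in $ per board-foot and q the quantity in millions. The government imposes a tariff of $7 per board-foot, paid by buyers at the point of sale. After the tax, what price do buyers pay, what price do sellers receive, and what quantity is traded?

Demand slope: (44 − 56)/(20 − 18) = -6, so qd = 164 − 6p.
Supply slope: (31 − 38)/(21 − 28) = 1, so qs = p + 10.
Before the tax: set 164 − 6p = p + 10 → p* = $22, q* = 32.
With the tax collected from buyers, demand (in seller-price terms) shifts: qd = 164 − 6(p + 7).
New equilibrium: buyers pay $23, sellers receive $16, q = 26. (Wedge: pb − ps = 7.)

Buyers pay $23; sellers receive $16; quantity = 26.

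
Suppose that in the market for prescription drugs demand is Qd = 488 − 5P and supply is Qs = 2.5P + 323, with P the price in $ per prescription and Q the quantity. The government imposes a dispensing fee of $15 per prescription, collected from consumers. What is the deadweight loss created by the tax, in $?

Deadweight loss = $187.5.

Before the tax: set 488 − 5P = 2.5P + 323 → P* = $22, Q* = 378.
With the tax collected from consumers, demand (in seller-price terms) shifts: Qd = 488 − 5(P + 15).
Solving gives Q = 353 with consumers paying $27 and sellers receiving $12 (the $15 wedge).
Quantity falls by |ΔQ| = |378 − 353| = 25.
DWL = ½ · t · |ΔQ| = ½ · 15 · 25 = $187.5.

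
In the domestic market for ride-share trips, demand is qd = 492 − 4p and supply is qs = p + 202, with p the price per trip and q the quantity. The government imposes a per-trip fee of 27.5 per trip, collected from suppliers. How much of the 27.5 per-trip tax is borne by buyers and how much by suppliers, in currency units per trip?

Buyers bear 5.5 per trip; suppliers bear 22 per trip.

Without the tax, 492 − 4p = p + 202 gives 5p = 290, so p* = 58 and q* = 260.
With the tax collected from suppliers, supply shifts: qs = (p − 27.5) + 202.
Solving gives q = 238 with buyers paying 63.5 and suppliers receiving 36 (the 27.5 wedge).
Burden on buyers: 5.5; on suppliers: 22. (They sum to 27.5.)
The less price-elastic side of the market bears the larger share of a per-unit tax.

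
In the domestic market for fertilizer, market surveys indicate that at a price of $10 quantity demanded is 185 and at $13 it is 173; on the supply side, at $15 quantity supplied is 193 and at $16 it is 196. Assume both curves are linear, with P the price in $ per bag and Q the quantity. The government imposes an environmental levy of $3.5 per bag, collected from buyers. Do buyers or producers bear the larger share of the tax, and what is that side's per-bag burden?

Demand slope: (173 − 185)/(13 − 10) = -4, so Qd = 225 − 4P.
Supply slope: (196 − 193)/(16 − 15) = 3, so Qs = 3P + 148.
Before the tax: set 225 − 4P = 3P + 148 → P* = $11, Q* = 181.
With the tax collected from buyers, demand (in seller-price terms) shifts: Qd = 225 − 4(P + 3.5).
New equilibrium: buyers pay $12.5, producers receive $9, Q = 175. (Wedge: Pb − Ps = 3.5.)
Per-bag burden: buyers $1.5, producers $2.
Producers take the larger share because supply is less price-elastic here (demand slope 4 vs supply slope 3).
The less price-elastic side of the market bears the larger share of a per-unit tax.

Producers bear the larger share: $2 per bag.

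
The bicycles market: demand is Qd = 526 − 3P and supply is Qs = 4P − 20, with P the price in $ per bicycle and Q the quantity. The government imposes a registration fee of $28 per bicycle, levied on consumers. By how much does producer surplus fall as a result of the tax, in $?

Without the tax, 526 − 3P = 4P − 20 gives 7P = 546, so P* = $78 and Q* = 292.
With the tax collected from consumers, demand (in seller-price terms) shifts: Qd = 526 − 3(P + 28).
Solving gives Q = 244 with consumers paying $94 and suppliers receiving $66 (the $28 wedge).
ΔPS is the trapezoid between Q = 244 and Q = 292 of height $12: ½ · (292 + 244) · 12 = $3216.

Producer surplus falls by $3216.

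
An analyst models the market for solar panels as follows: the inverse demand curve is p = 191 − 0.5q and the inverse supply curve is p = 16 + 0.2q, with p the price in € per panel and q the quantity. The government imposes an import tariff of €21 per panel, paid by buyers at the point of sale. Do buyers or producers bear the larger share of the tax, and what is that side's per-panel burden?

Rewrite in direct form: qd = 382 − 2p and qs = 5p − 80.
Before the tax: set 382 − 2p = 5p − 80 → p* = €66, q* = 250.
With the tax collected from buyers, demand (in seller-price terms) shifts: qd = 382 − 2(p + 21).
Solving gives q = 220 with buyers paying €81 and producers receiving €60 (the €21 wedge).
Per-panel burden: buyers €15, producers €6.
Buyers take the larger share because demand is less price-elastic here (demand slope 2 vs supply slope 5).
The less price-elastic side of the market bears the larger share of a per-unit tax.

Buyers bear the larger share: €15 per panel.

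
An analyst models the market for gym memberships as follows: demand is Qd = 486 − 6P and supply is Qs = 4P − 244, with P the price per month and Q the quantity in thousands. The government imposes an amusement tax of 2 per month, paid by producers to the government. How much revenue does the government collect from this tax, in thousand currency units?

Tax revenue = 86.4 thousand.

Before the tax: set 486 − 6P = 4P − 244 → P* = 73, Q* = 48.
With the tax collected from producers, supply shifts: Qs = 4(P − 2) − 244.
Solving gives Q = 43.2 with consumers paying 73.8 and producers receiving 71.8 (the 2 wedge).
Revenue = t · Q = 2 · 43.2 = 86.4.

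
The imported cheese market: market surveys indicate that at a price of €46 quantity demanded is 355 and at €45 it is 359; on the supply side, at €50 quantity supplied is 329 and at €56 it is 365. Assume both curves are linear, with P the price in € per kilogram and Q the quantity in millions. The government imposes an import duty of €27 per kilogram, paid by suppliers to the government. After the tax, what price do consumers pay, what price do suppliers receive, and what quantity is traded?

Consumers pay €67.2; suppliers receive €40.2; quantity = 270.2.

Demand slope: (359 − 355)/(45 − 46) = -4, so Qd = 539 − 4P.
Supply slope: (365 − 329)/(56 − 50) = 6, so Qs = 6P + 29.
Before the tax: set 539 − 4P = 6P + 29 → P* = €51, Q* = 335.
With the tax collected from suppliers, supply shifts: Qs = 6(P − 27) + 29.
New equilibrium: consumers pay €67.2, suppliers receive €40.2, Q = 270.2. (Wedge: Pb − Ps = 27.)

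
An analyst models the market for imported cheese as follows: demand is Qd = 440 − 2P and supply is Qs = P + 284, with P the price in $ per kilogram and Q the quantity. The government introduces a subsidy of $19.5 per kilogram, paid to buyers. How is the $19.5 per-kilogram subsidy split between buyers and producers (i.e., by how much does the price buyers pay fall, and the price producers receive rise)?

Buyers gain $6.5 per kilogram; producers gain $13 per kilogram.

Before the subsidy: set 440 − 2P = P + 284 → P* = $52, Q* = 336.
With a per-unit subsidy paid to buyers, each effectively pays P − 19.5, so demand becomes Qd = 440 − 2(P − 19.5).
Solving gives Q = 349 with buyers paying $45.5 and producers receiving $65 (the $19.5 wedge).
Gain to buyers: $6.5; to producers: $13. (They sum to $19.5.)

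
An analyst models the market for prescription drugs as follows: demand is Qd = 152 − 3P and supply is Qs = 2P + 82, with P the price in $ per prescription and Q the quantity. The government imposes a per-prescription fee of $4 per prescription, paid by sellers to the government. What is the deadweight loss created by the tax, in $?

Before the tax: set 152 − 3P = 2P + 82 → P* = $14, Q* = 110.
With the tax collected from sellers, supply shifts: Qs = 2(P − 4) + 82.
New equilibrium: buyers pay $15.6, sellers receive $11.6, Q = 105.2. (Wedge: Pb − Ps = 4.)
Quantity falls by |ΔQ| = |110 − 105.2| = 4.8.
DWL = ½ · t · |ΔQ| = ½ · 4 · 4.8 = $9.6.

Deadweight loss = $9.6.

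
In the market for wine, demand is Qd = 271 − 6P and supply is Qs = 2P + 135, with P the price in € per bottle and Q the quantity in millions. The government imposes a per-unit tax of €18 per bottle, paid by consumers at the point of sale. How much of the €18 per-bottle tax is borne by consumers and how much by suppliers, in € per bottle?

Without the tax, 271 − 6P = 2P + 135 gives 8P = 136, so P* = €17 and Q* = 169.
With the tax collected from consumers, demand (in seller-price terms) shifts: Qd = 271 − 6(P + 18).
New equilibrium: consumers pay €21.5, suppliers receive €3.5, Q = 142. (Wedge: Pb − Ps = 18.)
Burden on consumers: €4.5; on suppliers: €13.5. (They sum to €18.)
The less price-elastic side of the market bears the larger share of a per-unit tax.

Consumers bear €4.5 per bottle; suppliers bear €13.5 per bottle.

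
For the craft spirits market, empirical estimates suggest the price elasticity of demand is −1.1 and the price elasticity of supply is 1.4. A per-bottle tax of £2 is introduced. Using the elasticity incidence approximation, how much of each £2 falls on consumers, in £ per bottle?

Incidence ratio: consumers' share ≈ εs / (εs + |εd|) = 1.4 / (1.4 + 1.1) = 0.56.
So consumers bear ≈ 0.56 × £2 = £1.12; sellers bear £0.88.

Consumers bear ≈ £1.12 per bottle.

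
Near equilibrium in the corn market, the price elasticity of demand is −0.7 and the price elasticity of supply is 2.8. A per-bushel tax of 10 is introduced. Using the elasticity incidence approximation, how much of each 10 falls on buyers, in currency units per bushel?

Incidence ratio: buyers' share ≈ εs / (εs + |εd|) = 2.8 / (2.8 + 0.7) = 0.8.
So buyers bear ≈ 0.8 × 10 = 8; producers bear 2.

Buyers bear ≈ 8 per bushel.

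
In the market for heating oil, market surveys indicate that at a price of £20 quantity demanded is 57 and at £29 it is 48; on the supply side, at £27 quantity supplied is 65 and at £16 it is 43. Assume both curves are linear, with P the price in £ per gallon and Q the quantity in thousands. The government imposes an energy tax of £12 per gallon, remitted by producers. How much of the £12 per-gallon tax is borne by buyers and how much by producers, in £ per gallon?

Buyers bear £8 per gallon; producers bear £4 per gallon.

Demand slope: (48 − 57)/(29 − 20) = -1, so Qd = 77 − P.
Supply slope: (43 − 65)/(16 − 27) = 2, so Qs = 2P + 11.
Without the tax, 77 − P = 2P + 11 gives 3P = 66, so P* = £22 and Q* = 55.
With the tax collected from producers, supply shifts: Qs = 2(P − 12) + 11.
New equilibrium: buyers pay £30, producers receive £18, Q = 47. (Wedge: Pb − Ps = 12.)
Burden on buyers: £8; on producers: £4. (They sum to £12.)
The less price-elastic side of the market bears the larger share of a per-unit tax.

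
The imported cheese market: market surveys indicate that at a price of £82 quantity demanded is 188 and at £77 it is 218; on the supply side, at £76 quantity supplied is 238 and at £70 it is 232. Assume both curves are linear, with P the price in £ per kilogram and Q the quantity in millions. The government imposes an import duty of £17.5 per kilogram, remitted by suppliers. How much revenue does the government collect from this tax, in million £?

Demand slope: (218 − 188)/(77 − 82) = -6, so Qd = 680 − 6P.
Supply slope: (232 − 238)/(70 − 76) = 1, so Qs = P + 162.
Before the tax: set 680 − 6P = P + 162 → P* = £74, Q* = 236.
With the tax collected from suppliers, supply shifts: Qs = (P − 17.5) + 162.
Solving gives Q = 221 with buyers paying £76.5 and suppliers receiving £59 (the £17.5 wedge).
Revenue = t · Q = 17.5 · 221 = £3867.5.

Tax revenue = £3867.5 million.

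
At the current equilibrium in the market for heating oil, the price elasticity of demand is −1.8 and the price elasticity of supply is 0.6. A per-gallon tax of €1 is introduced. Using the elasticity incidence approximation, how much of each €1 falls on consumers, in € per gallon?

Consumers bear ≈ €0.25 per gallon.

Incidence ratio: consumers' share ≈ εs / (εs + |εd|) = 0.6 / (0.6 + 1.8) = 0.25.
So consumers bear ≈ 0.25 × €1 = €0.25; suppliers bear €0.75.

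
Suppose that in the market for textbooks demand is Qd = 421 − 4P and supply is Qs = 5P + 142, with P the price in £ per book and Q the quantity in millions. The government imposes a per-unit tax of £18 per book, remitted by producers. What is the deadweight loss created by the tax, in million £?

Deadweight loss = £360 million.

Without the tax, 421 − 4P = 5P + 142 gives 9P = 279, so P* = £31 and Q* = 297.
With the tax collected from producers, supply shifts: Qs = 5(P − 18) + 142.
New equilibrium: consumers pay £41, producers receive £23, Q = 257. (Wedge: Pb − Ps = 18.)
Quantity falls by |ΔQ| = |297 − 257| = 40.
DWL = ½ · t · |ΔQ| = ½ · 18 · 40 = £360.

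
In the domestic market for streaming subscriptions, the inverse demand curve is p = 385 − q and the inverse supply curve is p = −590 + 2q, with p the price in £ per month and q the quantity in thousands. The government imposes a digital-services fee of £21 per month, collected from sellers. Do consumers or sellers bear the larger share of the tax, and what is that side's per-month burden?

Inverting to q(p) form: qd = 385 − p; qs = 0.5p + 295.
Without the tax, 385 − p = 0.5p + 295 gives 1.5p = 90, so p* = £60 and q* = 325.
With the tax collected from sellers, supply shifts: qs = 0.5(p − 21) + 295.
Solving gives q = 318 with consumers paying £67 and sellers receiving £46 (the £21 wedge).
Per-month burden: consumers £7, sellers £14.
Sellers take the larger share because supply is less price-elastic here (demand slope 1 vs supply slope 0.5).

Sellers bear the larger share: £14 per month.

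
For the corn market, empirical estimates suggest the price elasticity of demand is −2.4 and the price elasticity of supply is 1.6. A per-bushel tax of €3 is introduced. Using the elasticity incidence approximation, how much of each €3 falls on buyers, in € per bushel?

Incidence ratio: buyers' share ≈ εs / (εs + |εd|) = 1.6 / (1.6 + 2.4) = 0.4.
So buyers bear ≈ 0.4 × €3 = €1.2; sellers bear €1.8.

Buyers bear ≈ €1.2 per bushel.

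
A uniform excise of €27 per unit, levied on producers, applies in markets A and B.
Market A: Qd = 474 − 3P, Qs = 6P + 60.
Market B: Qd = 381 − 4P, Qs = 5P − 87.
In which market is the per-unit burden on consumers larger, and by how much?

Market A, by €3.

Market A: pre-tax P* = €46, Q* = 336; post-tax Q = 282; per-unit burden on consumers = €18.
Market B: pre-tax P* = €52, Q* = 173; post-tax Q = 113; per-unit burden on consumers = €15.
Difference: €18 vs €15 → market A is larger by €3.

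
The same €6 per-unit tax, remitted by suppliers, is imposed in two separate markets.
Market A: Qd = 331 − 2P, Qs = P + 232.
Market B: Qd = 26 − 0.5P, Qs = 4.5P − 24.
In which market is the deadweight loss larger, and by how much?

Market A, by €3.9.

Market A: pre-tax P* = €33, Q* = 265; post-tax Q = 261; deadweight loss = €12.
Market B: pre-tax P* = €10, Q* = 21; post-tax Q = 18.3; deadweight loss = €8.1.
Difference: €12 vs €8.1 → market A is larger by €3.9.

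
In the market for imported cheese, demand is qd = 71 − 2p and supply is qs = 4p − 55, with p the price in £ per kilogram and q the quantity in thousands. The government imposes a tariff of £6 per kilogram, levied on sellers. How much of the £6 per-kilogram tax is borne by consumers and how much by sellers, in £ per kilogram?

Consumers bear £4 per kilogram; sellers bear £2 per kilogram.

Before the tax: set 71 − 2p = 4p − 55 → p* = £21, q* = 29.
With the tax collected from sellers, supply shifts: qs = 4(p − 6) − 55.
New equilibrium: consumers pay £25, sellers receive £19, q = 21. (Wedge: pb − ps = 6.)
Burden on consumers: £4; on sellers: £2. (They sum to £6.)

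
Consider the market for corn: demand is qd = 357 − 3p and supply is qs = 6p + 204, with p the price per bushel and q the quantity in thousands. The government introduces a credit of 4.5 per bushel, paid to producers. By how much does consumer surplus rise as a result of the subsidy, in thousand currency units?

Before the subsidy: set 357 − 3p = 6p + 204 → p* = 17, q* = 306.
With a per-unit subsidy paid to producers, each receives p + 4.5 per unit sold, so supply becomes qs = 6(p + 4.5) + 204.
Solving gives q = 315 with consumers paying 14 and producers receiving 18.5 (the 4.5 wedge).
ΔCS is the trapezoid between Q = 315 and Q = 306 of height 3: ½ · (306 + 315) · 3 = 931.5.

Consumer surplus rises by 931.5 thousand.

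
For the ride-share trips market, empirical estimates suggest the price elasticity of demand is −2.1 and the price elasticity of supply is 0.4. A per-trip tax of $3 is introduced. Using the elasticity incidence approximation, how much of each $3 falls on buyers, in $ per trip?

Incidence ratio: buyers' share ≈ εs / (εs + |εd|) = 0.4 / (0.4 + 2.1) = 0.16.
So buyers bear ≈ 0.16 × $3 = $0.48; suppliers bear $2.52.

Buyers bear ≈ $0.48 per trip.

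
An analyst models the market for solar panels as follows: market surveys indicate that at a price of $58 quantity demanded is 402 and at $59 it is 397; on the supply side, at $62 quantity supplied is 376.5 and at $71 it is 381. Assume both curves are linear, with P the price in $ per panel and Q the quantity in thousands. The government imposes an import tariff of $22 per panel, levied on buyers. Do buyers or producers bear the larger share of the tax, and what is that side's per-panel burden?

Demand slope: (397 − 402)/(59 − 58) = -5, so Qd = 692 − 5P.
Supply slope: (381 − 376.5)/(71 − 62) = 0.5, so Qs = 0.5P + 345.5.
Without the tax, 692 − 5P = 0.5P + 345.5 gives 5.5P = 346.5, so P* = $63 and Q* = 377.
With the tax collected from buyers, demand (in seller-price terms) shifts: Qd = 692 − 5(P + 22).
Solving gives Q = 367 with buyers paying $65 and producers receiving $43 (the $22 wedge).
Per-panel burden: buyers $2, producers $20.
Producers take the larger share because supply is less price-elastic here (demand slope 5 vs supply slope 0.5).
The less price-elastic side of the market bears the larger share of a per-unit tax.

Producers bear the larger share: $20 per panel.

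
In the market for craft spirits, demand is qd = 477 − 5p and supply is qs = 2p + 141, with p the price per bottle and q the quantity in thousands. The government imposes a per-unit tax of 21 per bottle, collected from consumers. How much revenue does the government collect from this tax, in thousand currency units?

Without the tax, 477 − 5p = 2p + 141 gives 7p = 336, so p* = 48 and q* = 237.
With the tax collected from consumers, demand (in seller-price terms) shifts: qd = 477 − 5(p + 21).
Solving gives q = 207 with consumers paying 54 and producers receiving 33 (the 21 wedge).
Revenue = t · Q = 21 · 207 = 4347.

Tax revenue = 4347 thousand.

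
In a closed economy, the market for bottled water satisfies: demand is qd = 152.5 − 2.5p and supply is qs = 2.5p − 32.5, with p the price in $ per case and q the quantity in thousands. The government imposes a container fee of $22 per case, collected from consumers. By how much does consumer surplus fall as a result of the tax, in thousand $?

Before the tax: set 152.5 − 2.5p = 2.5p − 32.5 → p* = $37, q* = 60.
With the tax collected from consumers, demand (in seller-price terms) shifts: qd = 152.5 − 2.5(p + 22).
Solving gives q = 32.5 with consumers paying $48 and producers receiving $26 (the $22 wedge).
ΔCS is the trapezoid between Q = 32.5 and Q = 60 of height $11: ½ · (60 + 32.5) · 11 = $508.75.

Consumer surplus falls by $508.75 thousand.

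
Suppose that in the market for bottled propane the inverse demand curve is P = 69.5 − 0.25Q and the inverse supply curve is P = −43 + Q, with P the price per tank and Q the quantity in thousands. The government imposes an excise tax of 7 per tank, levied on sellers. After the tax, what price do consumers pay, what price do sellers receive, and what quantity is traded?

Consumers pay 48.4; sellers receive 41.4; quantity = 84.4.

Inverting to Q(P) form: Qd = 278 − 4P; Qs = P + 43.
Before the tax: set 278 − 4P = P + 43 → P* = 47, Q* = 90.
With the tax collected from sellers, supply shifts: Qs = (P − 7) + 43.
Solving gives Q = 84.4 with consumers paying 48.4 and sellers receiving 41.4 (the 7 wedge).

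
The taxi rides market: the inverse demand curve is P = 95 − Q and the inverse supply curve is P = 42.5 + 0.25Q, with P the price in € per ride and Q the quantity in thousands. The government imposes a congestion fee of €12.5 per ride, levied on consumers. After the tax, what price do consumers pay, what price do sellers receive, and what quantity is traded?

Rewrite in direct form: Qd = 95 − P and Qs = 4P − 170.
Before the tax: set 95 − P = 4P − 170 → P* = €53, Q* = 42.
With the tax collected from consumers, demand (in seller-price terms) shifts: Qd = 95 − (P + 12.5).
New equilibrium: consumers pay €63, sellers receive €50.5, Q = 32. (Wedge: Pb − Ps = 12.5.)

Consumers pay €63; sellers receive €50.5; quantity = 32.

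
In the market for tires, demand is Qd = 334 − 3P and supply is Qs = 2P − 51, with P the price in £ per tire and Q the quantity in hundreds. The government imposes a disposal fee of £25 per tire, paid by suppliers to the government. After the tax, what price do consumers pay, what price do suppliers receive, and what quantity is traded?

Consumers pay £87; suppliers receive £62; quantity = 73.

Before the tax: set 334 − 3P = 2P − 51 → P* = £77, Q* = 103.
With the tax collected from suppliers, supply shifts: Qs = 2(P − 25) − 51.
New equilibrium: consumers pay £87, suppliers receive £62, Q = 73. (Wedge: Pb − Ps = 25.)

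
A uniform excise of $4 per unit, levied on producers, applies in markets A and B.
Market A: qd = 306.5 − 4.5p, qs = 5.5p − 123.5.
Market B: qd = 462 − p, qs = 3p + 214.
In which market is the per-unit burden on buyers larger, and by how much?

Market B, by $0.8.

Market A: pre-tax p* = $43, q* = 113; post-tax q = 103.1; per-unit burden on buyers = $2.2.
Market B: pre-tax p* = $62, q* = 400; post-tax q = 397; per-unit burden on buyers = $3.
Difference: $2.2 vs $3 → market B is larger by $0.8.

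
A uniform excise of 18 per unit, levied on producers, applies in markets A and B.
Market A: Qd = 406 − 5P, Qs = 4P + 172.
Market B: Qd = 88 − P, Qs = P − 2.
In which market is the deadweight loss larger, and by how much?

Market A, by 279.

Market A: pre-tax P* = 26, Q* = 276; post-tax Q = 236; deadweight loss = 360.
Market B: pre-tax P* = 45, Q* = 43; post-tax Q = 34; deadweight loss = 81.
Difference: 360 vs 81 → market A is larger by 279.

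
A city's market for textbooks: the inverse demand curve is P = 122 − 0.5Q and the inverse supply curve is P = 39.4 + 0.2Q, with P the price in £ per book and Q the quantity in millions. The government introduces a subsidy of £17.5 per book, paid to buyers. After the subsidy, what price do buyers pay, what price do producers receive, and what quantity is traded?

Rewrite in direct form: Qd = 244 − 2P and Qs = 5P − 197.
Without the subsidy, 244 − 2P = 5P − 197 gives 7P = 441, so P* = £63 and Q* = 118.
With a per-unit subsidy paid to buyers, each effectively pays P − 17.5, so demand becomes Qd = 244 − 2(P − 17.5).
New equilibrium: buyers pay £50.5, producers receive £68, Q = 143. (Wedge: Pb − Ps = −17.5.)

Buyers pay £50.5; producers receive £68; quantity = 143.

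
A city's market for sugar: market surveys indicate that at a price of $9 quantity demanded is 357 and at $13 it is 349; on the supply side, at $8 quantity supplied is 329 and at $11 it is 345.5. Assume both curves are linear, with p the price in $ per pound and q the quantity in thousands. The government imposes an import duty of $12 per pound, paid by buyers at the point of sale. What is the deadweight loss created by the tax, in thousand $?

Deadweight loss = $105.6 thousand.

Demand slope: (349 − 357)/(13 − 9) = -2, so qd = 375 − 2p.
Supply slope: (345.5 − 329)/(11 − 8) = 5.5, so qs = 5.5p + 285.
Without the tax, 375 − 2p = 5.5p + 285 gives 7.5p = 90, so p* = $12 and q* = 351.
With the tax collected from buyers, demand (in seller-price terms) shifts: qd = 375 − 2(p + 12).
Solving gives q = 333.4 with buyers paying $20.8 and sellers receiving $8.8 (the $12 wedge).
Quantity falls by |ΔQ| = |351 − 333.4| = 17.6.
DWL = ½ · t · |ΔQ| = ½ · 12 · 17.6 = $105.6.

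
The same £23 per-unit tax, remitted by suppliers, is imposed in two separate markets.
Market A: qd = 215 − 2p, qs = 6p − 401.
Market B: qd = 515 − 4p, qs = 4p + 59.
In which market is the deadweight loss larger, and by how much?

Market A: pre-tax p* = £77, q* = 61; post-tax q = 26.5; deadweight loss = £396.75.
Market B: pre-tax p* = £57, q* = 287; post-tax q = 241; deadweight loss = £529.
Difference: £396.75 vs £529 → market B is larger by £132.25.

Market B, by £132.25.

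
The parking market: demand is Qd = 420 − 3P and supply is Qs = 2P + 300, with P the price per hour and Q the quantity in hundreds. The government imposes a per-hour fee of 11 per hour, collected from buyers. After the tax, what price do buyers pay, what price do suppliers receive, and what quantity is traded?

Buyers pay 28.4; suppliers receive 17.4; quantity = 334.8.

Before the tax: set 420 − 3P = 2P + 300 → P* = 24, Q* = 348.
With the tax collected from buyers, demand (in seller-price terms) shifts: Qd = 420 − 3(P + 11).
New equilibrium: buyers pay 28.4, suppliers receive 17.4, Q = 334.8. (Wedge: Pb − Ps = 11.)
The less price-elastic side of the market bears the larger share of a per-unit tax.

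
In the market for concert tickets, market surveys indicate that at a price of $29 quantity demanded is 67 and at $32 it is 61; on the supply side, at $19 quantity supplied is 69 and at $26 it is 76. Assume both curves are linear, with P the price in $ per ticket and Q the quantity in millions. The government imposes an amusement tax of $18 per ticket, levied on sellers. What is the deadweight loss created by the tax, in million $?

Demand slope: (61 − 67)/(32 − 29) = -2, so Qd = 125 − 2P.
Supply slope: (76 − 69)/(26 − 19) = 1, so Qs = P + 50.
Without the tax, 125 − 2P = P + 50 gives 3P = 75, so P* = $25 and Q* = 75.
With the tax collected from sellers, supply shifts: Qs = (P − 18) + 50.
Solving gives Q = 63 with consumers paying $31 and sellers receiving $13 (the $18 wedge).
Quantity falls by |ΔQ| = |75 − 63| = 12.
DWL = ½ · t · |ΔQ| = ½ · 18 · 12 = $108.

Deadweight loss = $108 million.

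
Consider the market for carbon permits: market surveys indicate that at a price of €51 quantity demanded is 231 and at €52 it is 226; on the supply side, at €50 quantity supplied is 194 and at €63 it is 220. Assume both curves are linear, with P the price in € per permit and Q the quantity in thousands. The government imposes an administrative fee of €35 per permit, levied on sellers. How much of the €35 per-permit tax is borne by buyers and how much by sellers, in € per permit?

Demand slope: (226 − 231)/(52 − 51) = -5, so Qd = 486 − 5P.
Supply slope: (220 − 194)/(63 − 50) = 2, so Qs = 2P + 94.
Without the tax, 486 − 5P = 2P + 94 gives 7P = 392, so P* = €56 and Q* = 206.
With the tax collected from sellers, supply shifts: Qs = 2(P − 35) + 94.
Solving gives Q = 156 with buyers paying €66 and sellers receiving €31 (the €35 wedge).
Burden on buyers: €10; on sellers: €25. (They sum to €35.)
The less price-elastic side of the market bears the larger share of a per-unit tax.

Buyers bear €10 per permit; sellers bear €25 per permit.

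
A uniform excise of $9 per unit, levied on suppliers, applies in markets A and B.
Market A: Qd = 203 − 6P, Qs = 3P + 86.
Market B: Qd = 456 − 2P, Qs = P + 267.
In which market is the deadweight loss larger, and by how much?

Market A: pre-tax P* = $13, Q* = 125; post-tax Q = 107; deadweight loss = $81.
Market B: pre-tax P* = $63, Q* = 330; post-tax Q = 324; deadweight loss = $27.
Difference: $81 vs $27 → market A is larger by $54.

Market A, by $54.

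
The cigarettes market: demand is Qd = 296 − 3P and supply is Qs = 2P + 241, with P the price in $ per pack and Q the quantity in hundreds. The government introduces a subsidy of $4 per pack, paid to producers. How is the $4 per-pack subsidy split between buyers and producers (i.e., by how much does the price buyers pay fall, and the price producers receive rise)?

Buyers gain $1.6 per pack; producers gain $2.4 per pack.

Without the subsidy, 296 − 3P = 2P + 241 gives 5P = 55, so P* = $11 and Q* = 263.
With a per-unit subsidy paid to producers, each receives P + 4 per unit sold, so supply becomes Qs = 2(P + 4) + 241.
Solving gives Q = 267.8 with buyers paying $9.4 and producers receiving $13.4 (the $4 wedge).
Gain to buyers: $1.6; to producers: $2.4. (They sum to $4.)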